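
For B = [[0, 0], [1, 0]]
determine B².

[[0, 0], [0, 0]]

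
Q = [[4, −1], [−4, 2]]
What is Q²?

[[20, −6], [−24, 8]]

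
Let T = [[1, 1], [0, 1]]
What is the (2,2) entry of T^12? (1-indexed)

T = I + N where N = [[0, 1], [0, 0]] is strictly upper-triangular, so N^2 = 0.
(I + N)^12 = I + 12·N = [[1, 12], [0, 1]].

1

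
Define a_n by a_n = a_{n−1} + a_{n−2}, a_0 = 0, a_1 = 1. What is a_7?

With companion matrix Q = [[1, 1], [1, 0]], [a_n, a_{n−1}]ᵀ = Q·[a_{n−1}, a_{n−2}]ᵀ, so [a_7, a_6]ᵀ = Q⁶·[a_1, a_0]ᵀ.
Q⁶ = [[13, 8], [8, 5]], giving [a_7, a_6]ᵀ = [[13], [8]].

13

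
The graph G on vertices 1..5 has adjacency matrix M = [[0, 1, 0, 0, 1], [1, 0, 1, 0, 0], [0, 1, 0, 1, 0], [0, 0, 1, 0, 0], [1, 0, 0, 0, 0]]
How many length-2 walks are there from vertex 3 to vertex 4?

0

The number of length-2 walks from vertex 3 to vertex 4 is entry (3,4) of M², where M is the adjacency matrix.
M² = [[2, 0, 1, 0, 0], [0, 2, 0, 1, 1], [1, 0, 2, 0, 0], [0, 1, 0, 1, 0], [0, 1, 0, 0, 1]]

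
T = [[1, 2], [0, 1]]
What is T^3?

T = I + N where N = [[0, 2], [0, 0]] is strictly upper-triangular, so N^2 = 0.
(I + N)^3 = I + 3·N = [[1, 6], [0, 1]].

[[1, 6], [0, 1]]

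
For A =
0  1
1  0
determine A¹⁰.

[[1, 0], [0, 1]]

A² = I (check: tr A = 0 and det A = -1), so A¹⁰ = I since 10 is even.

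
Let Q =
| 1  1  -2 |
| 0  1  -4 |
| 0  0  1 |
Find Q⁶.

Q = I + N where N = [[0, 1, -2], [0, 0, -4], [0, 0, 0]] is strictly upper-triangular, so N³ = 0.
(I + N)⁶ = I + 6·N + 15·N² = [[1, 6, -72], [0, 1, -24], [0, 0, 1]].

[[1, 6, -72], [0, 1, -24], [0, 0, 1]]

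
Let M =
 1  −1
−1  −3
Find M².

[[2, 2], [2, 10]]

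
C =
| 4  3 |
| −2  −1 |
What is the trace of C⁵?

33

tr C = 3 and det C = 2, so the characteristic polynomial is λ² − (3)λ + (2) with roots 2 and 1.
Eigenvectors give P = [[3, −1], [−2, 1]] with P⁻¹ = [[1, 1], [2, 3]], and C = P·diag(2, 1)·P⁻¹.
Then C⁵ = P·diag(32, 1)·P⁻¹ = [[96, −1], [−64, 1]] · [[1, 1], [2, 3]] = [[94, 93], [−62, −61]].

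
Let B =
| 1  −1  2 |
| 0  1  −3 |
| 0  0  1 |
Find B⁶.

B = I + N where N = [[0, −1, 2], [0, 0, −3], [0, 0, 0]] is strictly upper-triangular, so N³ = 0.
(I + N)⁶ = I + 6·N + 15·N² = [[1, −6, 57], [0, 1, −18], [0, 0, 1]].

[[1, −6, 57], [0, 1, −18], [0, 0, 1]]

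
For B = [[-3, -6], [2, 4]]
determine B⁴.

[[-3, -6], [2, 4]]

B² = B (a projection; rank 1, trace 1), so B⁴ = B.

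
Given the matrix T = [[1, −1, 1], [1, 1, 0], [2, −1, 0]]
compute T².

[[2, −3, 1], [2, 0, 1], [1, −3, 2]]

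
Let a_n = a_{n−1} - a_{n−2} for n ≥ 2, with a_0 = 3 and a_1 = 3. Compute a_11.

With companion matrix A = [[1, -1], [1, 0]], [a_n, a_{n−1}]ᵀ = A·[a_{n−1}, a_{n−2}]ᵀ, so [a_11, a_10]ᵀ = A^10·[a_1, a_0]ᵀ.
A^10 = [[-1, 1], [-1, 0]], giving [a_11, a_10]ᵀ = [[0], [-3]].

0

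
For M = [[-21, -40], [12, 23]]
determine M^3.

tr M = 2 and det M = -3, so the characteristic polynomial is λ² − (2)λ + (-3) with roots 3 and -1.
Eigenvectors give P = [[-5, 2], [3, -1]] with P⁻¹ = [[1, 2], [3, 5]], and M = P·diag(3, -1)·P⁻¹.
Then M^3 = P·diag(27, -1)·P⁻¹ = [[-135, -2], [81, 1]] · [[1, 2], [3, 5]] = [[-141, -280], [84, 167]].

[[-141, -280], [84, 167]]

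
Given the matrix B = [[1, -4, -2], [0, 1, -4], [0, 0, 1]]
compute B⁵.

[[1, -20, 150], [0, 1, -20], [0, 0, 1]]

B = I + N where N = [[0, -4, -2], [0, 0, -4], [0, 0, 0]] is strictly upper-triangular, so N³ = 0.
(I + N)⁵ = I + 5·N + 10·N² = [[1, -20, 150], [0, 1, -20], [0, 0, 1]].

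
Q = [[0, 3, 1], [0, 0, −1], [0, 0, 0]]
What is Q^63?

Q is strictly triangular, hence nilpotent: Q^3 = 0, so Q^63 = 0.

[[0, 0, 0], [0, 0, 0], [0, 0, 0]]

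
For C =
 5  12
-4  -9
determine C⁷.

tr C = -4 and det C = 3, so the characteristic polynomial is λ² − (-4)λ + (3) with roots -1 and -3.
Eigenvectors give P = [[-2, 3], [1, -2]] with P⁻¹ = [[-2, -3], [-1, -2]], and C = P·diag(-1, -3)·P⁻¹.
Then C⁷ = P·diag(-1, -2187)·P⁻¹ = [[2, -6561], [-1, 4374]] · [[-2, -3], [-1, -2]] = [[6557, 13116], [-4372, -8745]].

[[6557, 13116], [-4372, -8745]]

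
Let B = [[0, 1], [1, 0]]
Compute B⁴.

[[1, 0], [0, 1]]

B² = I (check: tr B = 0 and det B = -1), so B⁴ = I since 4 is even.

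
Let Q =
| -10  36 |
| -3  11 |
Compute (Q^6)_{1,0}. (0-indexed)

tr Q = 1 and det Q = -2, so the characteristic polynomial is λ² − (1)λ + (-2) with roots -1 and 2.
Eigenvectors give P = [[4, 3], [1, 1]] with P⁻¹ = [[1, -3], [-1, 4]], and Q = P·diag(-1, 2)·P⁻¹.
Then Q^6 = P·diag(1, 64)·P⁻¹ = [[4, 192], [1, 64]] · [[1, -3], [-1, 4]] = [[-188, 756], [-63, 253]].

-63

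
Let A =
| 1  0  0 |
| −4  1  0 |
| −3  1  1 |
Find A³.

[[1, 0, 0], [−12, 1, 0], [−21, 3, 1]]

A = I + N where N = [[0, 0, 0], [−4, 0, 0], [−3, 1, 0]] is strictly lower-triangular, so N³ = 0.
(I + N)³ = I + 3·N + 3·N² = [[1, 0, 0], [−12, 1, 0], [−21, 3, 1]].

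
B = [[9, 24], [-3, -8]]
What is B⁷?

B² = B (a projection; rank 1, trace 1), so B⁷ = B.

[[9, 24], [-3, -8]]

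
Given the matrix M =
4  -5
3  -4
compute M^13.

M² = I (check: tr M = 0 and det M = -1), so M^13 = M since 13 is odd.

[[4, -5], [3, -4]]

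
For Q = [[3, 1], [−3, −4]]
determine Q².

[[6, −1], [3, 13]]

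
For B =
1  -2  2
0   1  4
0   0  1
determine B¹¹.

B = I + N where N = [[0, -2, 2], [0, 0, 4], [0, 0, 0]] is strictly upper-triangular, so N³ = 0.
(I + N)¹¹ = I + 11·N + 55·N² = [[1, -22, -418], [0, 1, 44], [0, 0, 1]].

[[1, -22, -418], [0, 1, 44], [0, 0, 1]]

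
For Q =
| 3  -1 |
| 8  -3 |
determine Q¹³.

Q² = I (check: tr Q = 0 and det Q = -1), so Q¹³ = Q since 13 is odd.

[[3, -1], [8, -3]]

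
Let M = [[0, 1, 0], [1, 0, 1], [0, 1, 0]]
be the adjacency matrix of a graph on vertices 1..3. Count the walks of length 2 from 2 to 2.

2

The number of length-2 walks from vertex 2 to vertex 2 is entry (2,2) of M², where M is the adjacency matrix.
M² = [[1, 0, 1], [0, 2, 0], [1, 0, 1]]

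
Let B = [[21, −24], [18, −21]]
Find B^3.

tr B = 0 and det B = −9, so the characteristic polynomial is λ² − (0)λ + (−9) with roots 3 and −3.
Eigenvectors give P = [[4, 1], [3, 1]] with P⁻¹ = [[1, −1], [−3, 4]], and B = P·diag(3, −3)·P⁻¹.
Then B^3 = P·diag(27, −27)·P⁻¹ = [[108, −27], [81, −27]] · [[1, −1], [−3, 4]] = [[189, −216], [162, −189]].

[[189, −216], [162, −189]]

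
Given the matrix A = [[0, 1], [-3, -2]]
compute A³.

A² = [[-3, -2], [6, 1]]
A³ = [[6, 1], [-3, 4]]

[[6, 1], [-3, 4]]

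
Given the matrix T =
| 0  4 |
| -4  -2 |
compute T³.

T² = [[-16, -8], [8, -12]]
T³ = [[32, -48], [48, 56]]

[[32, -48], [48, 56]]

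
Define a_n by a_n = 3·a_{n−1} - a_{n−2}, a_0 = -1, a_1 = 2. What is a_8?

With companion matrix M = [[3, -1], [1, 0]], [a_n, a_{n−1}]ᵀ = M·[a_{n−1}, a_{n−2}]ᵀ, so [a_8, a_7]ᵀ = M⁷·[a_1, a_0]ᵀ.
M⁷ = [[987, -377], [377, -144]], giving [a_8, a_7]ᵀ = [[2351], [898]].

2351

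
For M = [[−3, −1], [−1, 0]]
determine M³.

M² = [[10, 3], [3, 1]]
M³ = [[−33, −10], [−10, −3]]

[[−33, −10], [−10, −3]]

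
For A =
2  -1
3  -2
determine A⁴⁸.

A² = I (check: tr A = 0 and det A = -1), so A⁴⁸ = I since 48 is even.

[[1, 0], [0, 1]]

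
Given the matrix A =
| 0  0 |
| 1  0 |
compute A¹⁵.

[[0, 0], [0, 0]]

A is strictly triangular, hence nilpotent: A² = 0, so A¹⁵ = 0.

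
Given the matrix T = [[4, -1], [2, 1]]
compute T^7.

[[4246, -2059], [4118, -1931]]

tr T = 5 and det T = 6, so the characteristic polynomial is λ² − (5)λ + (6) with roots 3 and 2.
Eigenvectors give P = [[1, -1], [1, -2]] with P⁻¹ = [[2, -1], [1, -1]], and T = P·diag(3, 2)·P⁻¹.
Then T^7 = P·diag(2187, 128)·P⁻¹ = [[2187, -128], [2187, -256]] · [[2, -1], [1, -1]] = [[4246, -2059], [4118, -1931]].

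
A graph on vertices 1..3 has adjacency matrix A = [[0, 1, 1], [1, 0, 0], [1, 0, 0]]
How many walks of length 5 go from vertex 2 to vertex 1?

The number of length-5 walks from vertex 2 to vertex 1 is entry (2,1) of A^5, where A is the adjacency matrix.
A^2 = [[2, 0, 0], [0, 1, 1], [0, 1, 1]]
A^3 = [[0, 2, 2], [2, 0, 0], [2, 0, 0]]
A^4 = [[4, 0, 0], [0, 2, 2], [0, 2, 2]]
A^5 = [[0, 4, 4], [4, 0, 0], [4, 0, 0]]

4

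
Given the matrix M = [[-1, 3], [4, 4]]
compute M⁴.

M² = [[13, 9], [12, 28]]
M³ = [[23, 75], [100, 148]]
M⁴ = [[277, 369], [492, 892]]

[[277, 369], [492, 892]]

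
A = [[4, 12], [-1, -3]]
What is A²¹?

A² = A (a projection; rank 1, trace 1), so A²¹ = A.

[[4, 12], [-1, -3]]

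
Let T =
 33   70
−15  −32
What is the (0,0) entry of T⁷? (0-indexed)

16077

tr T = 1 and det T = −6, so the characteristic polynomial is λ² − (1)λ + (−6) with roots −2 and 3.
Eigenvectors give P = [[−2, 7], [1, −3]] with P⁻¹ = [[3, 7], [1, 2]], and T = P·diag(−2, 3)·P⁻¹.
Then T⁷ = P·diag(−128, 2187)·P⁻¹ = [[256, 15309], [−128, −6561]] · [[3, 7], [1, 2]] = [[16077, 32410], [−6945, −14018]].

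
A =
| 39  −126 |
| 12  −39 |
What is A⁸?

[[6561, 0], [0, 6561]]

tr A = 0 and det A = −9, so the characteristic polynomial is λ² − (0)λ + (−9) with roots −3 and 3.
Eigenvectors give P = [[3, 7], [1, 2]] with P⁻¹ = [[−2, 7], [1, −3]], and A = P·diag(−3, 3)·P⁻¹.
Then A⁸ = P·diag(6561, 6561)·P⁻¹ = [[19683, 45927], [6561, 13122]] · [[−2, 7], [1, −3]] = [[6561, 0], [0, 6561]].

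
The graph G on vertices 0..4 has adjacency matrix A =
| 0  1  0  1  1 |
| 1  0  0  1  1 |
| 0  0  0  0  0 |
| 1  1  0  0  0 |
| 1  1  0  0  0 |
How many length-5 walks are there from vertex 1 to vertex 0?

The number of length-5 walks from vertex 1 to vertex 0 is entry (1,0) of A⁵, where A is the adjacency matrix.
A² = [[3, 2, 0, 1, 1], [2, 3, 0, 1, 1], [0, 0, 0, 0, 0], [1, 1, 0, 2, 2], [1, 1, 0, 2, 2]]
A³ = [[4, 5, 0, 5, 5], [5, 4, 0, 5, 5], [0, 0, 0, 0, 0], [5, 5, 0, 2, 2], [5, 5, 0, 2, 2]]
A⁴ = [[15, 14, 0, 9, 9], [14, 15, 0, 9, 9], [0, 0, 0, 0, 0], [9, 9, 0, 10, 10], [9, 9, 0, 10, 10]]
A⁵ = [[32, 33, 0, 29, 29], [33, 32, 0, 29, 29], [0, 0, 0, 0, 0], [29, 29, 0, 18, 18], [29, 29, 0, 18, 18]]

33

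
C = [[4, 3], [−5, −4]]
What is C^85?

[[4, 3], [−5, −4]]

C² = I (check: tr C = 0 and det C = −1), so C^85 = C since 85 is odd.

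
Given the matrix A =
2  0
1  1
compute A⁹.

[[512, 0], [511, 1]]

tr A = 3 and det A = 2, so the characteristic polynomial is λ² − (3)λ + (2) with roots 2 and 1.
Eigenvectors give P = [[−1, 0], [−1, 1]] with P⁻¹ = [[−1, 0], [−1, 1]], and A = P·diag(2, 1)·P⁻¹.
Then A⁹ = P·diag(512, 1)·P⁻¹ = [[−512, 0], [−512, 1]] · [[−1, 0], [−1, 1]] = [[512, 0], [511, 1]].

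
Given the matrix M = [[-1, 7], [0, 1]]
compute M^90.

[[1, 0], [0, 1]]

M² = I (check: tr M = 0 and det M = -1), so M^90 = I since 90 is even.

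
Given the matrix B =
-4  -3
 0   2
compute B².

[[16, 6], [0, 4]]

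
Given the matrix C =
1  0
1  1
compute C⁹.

C = I + N where N = [[0, 0], [1, 0]] is strictly lower-triangular, so N² = 0.
(I + N)⁹ = I + 9·N = [[1, 0], [9, 1]].

[[1, 0], [9, 1]]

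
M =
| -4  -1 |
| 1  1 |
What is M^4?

[[216, 45], [-45, -9]]

M^2 = [[15, 3], [-3, 0]]
M^3 = [[-57, -12], [12, 3]]
M^4 = [[216, 45], [-45, -9]]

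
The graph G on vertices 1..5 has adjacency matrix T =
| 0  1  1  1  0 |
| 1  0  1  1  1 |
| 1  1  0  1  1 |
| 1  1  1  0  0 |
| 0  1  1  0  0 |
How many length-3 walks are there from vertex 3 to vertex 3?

8

The number of length-3 walks from vertex 3 to vertex 3 is entry (3,3) of T³, where T is the adjacency matrix.
T² = [[3, 2, 2, 2, 2], [2, 4, 3, 2, 1], [2, 3, 4, 2, 1], [2, 2, 2, 3, 2], [2, 1, 1, 2, 2]]
T³ = [[6, 9, 9, 7, 4], [9, 8, 9, 9, 7], [9, 9, 8, 9, 7], [7, 9, 9, 6, 4], [4, 7, 7, 4, 2]]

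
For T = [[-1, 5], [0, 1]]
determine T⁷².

[[1, 0], [0, 1]]

T² = I (check: tr T = 0 and det T = -1), so T⁷² = I since 72 is even.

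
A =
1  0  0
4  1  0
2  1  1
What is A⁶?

[[1, 0, 0], [24, 1, 0], [72, 6, 1]]

A = I + N where N = [[0, 0, 0], [4, 0, 0], [2, 1, 0]] is strictly lower-triangular, so N³ = 0.
(I + N)⁶ = I + 6·N + 15·N² = [[1, 0, 0], [24, 1, 0], [72, 6, 1]].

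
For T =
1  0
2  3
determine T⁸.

[[1, 0], [6560, 6561]]

tr T = 4 and det T = 3, so the characteristic polynomial is λ² − (4)λ + (3) with roots 1 and 3.
Eigenvectors give P = [[−1, 0], [1, 1]] with P⁻¹ = [[−1, 0], [1, 1]], and T = P·diag(1, 3)·P⁻¹.
Then T⁸ = P·diag(1, 6561)·P⁻¹ = [[−1, 0], [1, 6561]] · [[−1, 0], [1, 1]] = [[1, 0], [6560, 6561]].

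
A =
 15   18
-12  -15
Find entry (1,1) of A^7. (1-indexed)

tr A = 0 and det A = -9, so the characteristic polynomial is λ² − (0)λ + (-9) with roots 3 and -3.
Eigenvectors give P = [[-3, 1], [2, -1]] with P⁻¹ = [[-1, -1], [-2, -3]], and A = P·diag(3, -3)·P⁻¹.
Then A^7 = P·diag(2187, -2187)·P⁻¹ = [[-6561, -2187], [4374, 2187]] · [[-1, -1], [-2, -3]] = [[10935, 13122], [-8748, -10935]].

10935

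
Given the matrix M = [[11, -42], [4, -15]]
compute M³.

[[155, -546], [52, -183]]

tr M = -4 and det M = 3, so the characteristic polynomial is λ² − (-4)λ + (3) with roots -1 and -3.
Eigenvectors give P = [[7, -3], [2, -1]] with P⁻¹ = [[1, -3], [2, -7]], and M = P·diag(-1, -3)·P⁻¹.
Then M³ = P·diag(-1, -27)·P⁻¹ = [[-7, 81], [-2, 27]] · [[1, -3], [2, -7]] = [[155, -546], [52, -183]].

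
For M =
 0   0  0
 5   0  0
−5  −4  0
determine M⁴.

[[0, 0, 0], [0, 0, 0], [0, 0, 0]]

M is strictly triangular, hence nilpotent: M³ = 0, so M⁴ = 0.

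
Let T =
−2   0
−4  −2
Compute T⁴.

T² = [[4, 0], [16, 4]]
T³ = [[−8, 0], [−48, −8]]
T⁴ = [[16, 0], [128, 16]]

[[16, 0], [128, 16]]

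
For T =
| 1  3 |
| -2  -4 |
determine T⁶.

tr T = -3 and det T = 2, so the characteristic polynomial is λ² − (-3)λ + (2) with roots -2 and -1.
Eigenvectors give P = [[-1, 3], [1, -2]] with P⁻¹ = [[2, 3], [1, 1]], and T = P·diag(-2, -1)·P⁻¹.
Then T⁶ = P·diag(64, 1)·P⁻¹ = [[-64, 3], [64, -2]] · [[2, 3], [1, 1]] = [[-125, -189], [126, 190]].

[[-125, -189], [126, 190]]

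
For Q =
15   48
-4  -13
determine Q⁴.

[[321, 960], [-80, -239]]

tr Q = 2 and det Q = -3, so the characteristic polynomial is λ² − (2)λ + (-3) with roots 3 and -1.
Eigenvectors give P = [[4, -3], [-1, 1]] with P⁻¹ = [[1, 3], [1, 4]], and Q = P·diag(3, -1)·P⁻¹.
Then Q⁴ = P·diag(81, 1)·P⁻¹ = [[324, -3], [-81, 1]] · [[1, 3], [1, 4]] = [[321, 960], [-80, -239]].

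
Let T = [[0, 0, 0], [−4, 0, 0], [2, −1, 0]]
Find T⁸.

[[0, 0, 0], [0, 0, 0], [0, 0, 0]]

T is strictly triangular, hence nilpotent: T³ = 0, so T⁸ = 0.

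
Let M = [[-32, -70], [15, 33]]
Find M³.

tr M = 1 and det M = -6, so the characteristic polynomial is λ² − (1)λ + (-6) with roots 3 and -2.
Eigenvectors give P = [[-2, 7], [1, -3]] with P⁻¹ = [[3, 7], [1, 2]], and M = P·diag(3, -2)·P⁻¹.
Then M³ = P·diag(27, -8)·P⁻¹ = [[-54, -56], [27, 24]] · [[3, 7], [1, 2]] = [[-218, -490], [105, 237]].

[[-218, -490], [105, 237]]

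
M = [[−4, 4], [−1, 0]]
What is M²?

[[12, −16], [4, −4]]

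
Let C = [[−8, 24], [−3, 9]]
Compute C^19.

[[−8, 24], [−3, 9]]

C² = C (a projection; rank 1, trace 1), so C^19 = C.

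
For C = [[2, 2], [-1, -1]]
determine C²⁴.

[[2, 2], [-1, -1]]

C² = C (a projection; rank 1, trace 1), so C²⁴ = C.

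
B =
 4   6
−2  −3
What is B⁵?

B² = B (a projection; rank 1, trace 1), so B⁵ = B.

[[4, 6], [−2, −3]]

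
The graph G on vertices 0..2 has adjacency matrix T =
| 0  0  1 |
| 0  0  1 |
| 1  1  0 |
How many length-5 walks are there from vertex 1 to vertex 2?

The number of length-5 walks from vertex 1 to vertex 2 is entry (1,2) of T^5, where T is the adjacency matrix.
T^2 = [[1, 1, 0], [1, 1, 0], [0, 0, 2]]
T^3 = [[0, 0, 2], [0, 0, 2], [2, 2, 0]]
T^4 = [[2, 2, 0], [2, 2, 0], [0, 0, 4]]
T^5 = [[0, 0, 4], [0, 0, 4], [4, 4, 0]]

4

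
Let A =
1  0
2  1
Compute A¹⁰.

A = I + N where N = [[0, 0], [2, 0]] is strictly lower-triangular, so N² = 0.
(I + N)¹⁰ = I + 10·N = [[1, 0], [20, 1]].

[[1, 0], [20, 1]]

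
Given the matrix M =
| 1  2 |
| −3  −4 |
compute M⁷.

[[253, 254], [−381, −382]]

tr M = −3 and det M = 2, so the characteristic polynomial is λ² − (−3)λ + (2) with roots −2 and −1.
Eigenvectors give P = [[2, −1], [−3, 1]] with P⁻¹ = [[−1, −1], [−3, −2]], and M = P·diag(−2, −1)·P⁻¹.
Then M⁷ = P·diag(−128, −1)·P⁻¹ = [[−256, 1], [384, −1]] · [[−1, −1], [−3, −2]] = [[253, 254], [−381, −382]].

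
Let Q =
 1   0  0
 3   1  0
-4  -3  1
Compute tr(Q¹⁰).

3

Q = I + N where N = [[0, 0, 0], [3, 0, 0], [-4, -3, 0]] is strictly lower-triangular, so N³ = 0.
(I + N)¹⁰ = I + 10·N + 45·N² = [[1, 0, 0], [30, 1, 0], [-445, -30, 1]].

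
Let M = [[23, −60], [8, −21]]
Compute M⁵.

[[1463, −3660], [488, −1221]]

tr M = 2 and det M = −3, so the characteristic polynomial is λ² − (2)λ + (−3) with roots 3 and −1.
Eigenvectors give P = [[3, −5], [1, −2]] with P⁻¹ = [[2, −5], [1, −3]], and M = P·diag(3, −1)·P⁻¹.
Then M⁵ = P·diag(243, −1)·P⁻¹ = [[729, 5], [243, 2]] · [[2, −5], [1, −3]] = [[1463, −3660], [488, −1221]].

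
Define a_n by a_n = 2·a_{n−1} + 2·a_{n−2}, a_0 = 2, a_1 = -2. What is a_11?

-9792

With companion matrix A = [[2, 2], [1, 0]], [a_n, a_{n−1}]ᵀ = A·[a_{n−1}, a_{n−2}]ᵀ, so [a_11, a_10]ᵀ = A¹⁰·[a_1, a_0]ᵀ.
A¹⁰ = [[18272, 13376], [6688, 4896]], giving [a_11, a_10]ᵀ = [[-9792], [-3584]].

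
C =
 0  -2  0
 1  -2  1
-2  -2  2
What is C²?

[[-2, 4, -2], [-4, 0, 0], [-6, 4, 2]]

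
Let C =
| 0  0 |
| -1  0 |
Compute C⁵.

[[0, 0], [0, 0]]

C is strictly triangular, hence nilpotent: C² = 0, so C⁵ = 0.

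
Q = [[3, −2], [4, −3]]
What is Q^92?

[[1, 0], [0, 1]]

Q² = I (check: tr Q = 0 and det Q = −1), so Q^92 = I since 92 is even.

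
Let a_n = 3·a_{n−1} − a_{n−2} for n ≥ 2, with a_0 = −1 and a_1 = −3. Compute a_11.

With companion matrix T = [[3, −1], [1, 0]], [a_n, a_{n−1}]ᵀ = T·[a_{n−1}, a_{n−2}]ᵀ, so [a_11, a_10]ᵀ = T^10·[a_1, a_0]ᵀ.
T^10 = [[17711, −6765], [6765, −2584]], giving [a_11, a_10]ᵀ = [[−46368], [−17711]].

−46368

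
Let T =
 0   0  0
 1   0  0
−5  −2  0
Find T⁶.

[[0, 0, 0], [0, 0, 0], [0, 0, 0]]

T is strictly triangular, hence nilpotent: T³ = 0, so T⁶ = 0.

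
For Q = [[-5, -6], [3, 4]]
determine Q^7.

[[-257, -258], [129, 130]]

tr Q = -1 and det Q = -2, so the characteristic polynomial is λ² − (-1)λ + (-2) with roots 1 and -2.
Eigenvectors give P = [[-1, 2], [1, -1]] with P⁻¹ = [[1, 2], [1, 1]], and Q = P·diag(1, -2)·P⁻¹.
Then Q^7 = P·diag(1, -128)·P⁻¹ = [[-1, -256], [1, 128]] · [[1, 2], [1, 1]] = [[-257, -258], [129, 130]].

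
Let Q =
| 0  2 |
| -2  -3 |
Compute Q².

[[-4, -6], [6, 5]]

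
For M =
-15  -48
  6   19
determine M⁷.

[[-17487, -52464], [6558, 19675]]

tr M = 4 and det M = 3, so the characteristic polynomial is λ² − (4)λ + (3) with roots 3 and 1.
Eigenvectors give P = [[-8, 3], [3, -1]] with P⁻¹ = [[1, 3], [3, 8]], and M = P·diag(3, 1)·P⁻¹.
Then M⁷ = P·diag(2187, 1)·P⁻¹ = [[-17496, 3], [6561, -1]] · [[1, 3], [3, 8]] = [[-17487, -52464], [6558, 19675]].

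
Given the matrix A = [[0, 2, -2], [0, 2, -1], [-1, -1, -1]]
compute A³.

[[0, 16, -10], [1, 13, -6], [-4, -8, -3]]

A² = [[2, 6, 0], [1, 5, -1], [1, -3, 4]]
A³ = [[0, 16, -10], [1, 13, -6], [-4, -8, -3]]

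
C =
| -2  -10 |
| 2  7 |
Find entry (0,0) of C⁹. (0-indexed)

-76172

tr C = 5 and det C = 6, so the characteristic polynomial is λ² − (5)λ + (6) with roots 3 and 2.
Eigenvectors give P = [[2, 5], [-1, -2]] with P⁻¹ = [[-2, -5], [1, 2]], and C = P·diag(3, 2)·P⁻¹.
Then C⁹ = P·diag(19683, 512)·P⁻¹ = [[39366, 2560], [-19683, -1024]] · [[-2, -5], [1, 2]] = [[-76172, -191710], [38342, 96367]].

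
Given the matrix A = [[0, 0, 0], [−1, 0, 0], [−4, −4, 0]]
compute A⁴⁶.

A is strictly triangular, hence nilpotent: A³ = 0, so A⁴⁶ = 0.

[[0, 0, 0], [0, 0, 0], [0, 0, 0]]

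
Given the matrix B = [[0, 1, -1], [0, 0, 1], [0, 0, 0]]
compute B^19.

[[0, 0, 0], [0, 0, 0], [0, 0, 0]]

B is strictly triangular, hence nilpotent: B^3 = 0, so B^19 = 0.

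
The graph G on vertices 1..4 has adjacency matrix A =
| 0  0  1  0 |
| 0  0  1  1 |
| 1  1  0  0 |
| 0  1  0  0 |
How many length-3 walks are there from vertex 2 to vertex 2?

The number of length-3 walks from vertex 2 to vertex 2 is entry (2,2) of A³, where A is the adjacency matrix.
A² = [[1, 1, 0, 0], [1, 2, 0, 0], [0, 0, 2, 1], [0, 0, 1, 1]]
A³ = [[0, 0, 2, 1], [0, 0, 3, 2], [2, 3, 0, 0], [1, 2, 0, 0]]

0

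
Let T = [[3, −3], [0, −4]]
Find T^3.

[[27, −39], [0, −64]]

T^2 = [[9, 3], [0, 16]]
T^3 = [[27, −39], [0, −64]]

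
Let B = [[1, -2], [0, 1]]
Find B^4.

B = I + N where N = [[0, -2], [0, 0]] is strictly upper-triangular, so N^2 = 0.
(I + N)^4 = I + 4·N = [[1, -8], [0, 1]].

[[1, -8], [0, 1]]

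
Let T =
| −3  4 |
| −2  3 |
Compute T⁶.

T² = I (check: tr T = 0 and det T = −1), so T⁶ = I since 6 is even.

[[1, 0], [0, 1]]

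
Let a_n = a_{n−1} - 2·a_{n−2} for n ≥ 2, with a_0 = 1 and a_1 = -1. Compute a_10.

45

With companion matrix M = [[1, -2], [1, 0]], [a_n, a_{n−1}]ᵀ = M·[a_{n−1}, a_{n−2}]ᵀ, so [a_10, a_9]ᵀ = M⁹·[a_1, a_0]ᵀ.
M⁹ = [[-11, 34], [-17, 6]], giving [a_10, a_9]ᵀ = [[45], [23]].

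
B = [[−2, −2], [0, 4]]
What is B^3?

B^2 = [[4, −4], [0, 16]]
B^3 = [[−8, −24], [0, 64]]

[[−8, −24], [0, 64]]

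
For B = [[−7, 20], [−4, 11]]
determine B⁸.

[[−26239, 65600], [−13120, 32801]]

tr B = 4 and det B = 3, so the characteristic polynomial is λ² − (4)λ + (3) with roots 1 and 3.
Eigenvectors give P = [[5, −2], [2, −1]] with P⁻¹ = [[1, −2], [2, −5]], and B = P·diag(1, 3)·P⁻¹.
Then B⁸ = P·diag(1, 6561)·P⁻¹ = [[5, −13122], [2, −6561]] · [[1, −2], [2, −5]] = [[−26239, 65600], [−13120, 32801]].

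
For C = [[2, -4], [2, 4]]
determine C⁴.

C² = [[-4, -24], [12, 8]]
C³ = [[-56, -80], [40, -16]]
C⁴ = [[-272, -96], [48, -224]]

[[-272, -96], [48, -224]]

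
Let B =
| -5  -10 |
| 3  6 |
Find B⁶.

[[-5, -10], [3, 6]]

B² = B (a projection; rank 1, trace 1), so B⁶ = B.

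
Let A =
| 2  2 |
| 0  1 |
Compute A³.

A² = [[4, 6], [0, 1]]
A³ = [[8, 14], [0, 1]]

[[8, 14], [0, 1]]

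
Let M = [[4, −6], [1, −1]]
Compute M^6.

[[190, −378], [63, −125]]

tr M = 3 and det M = 2, so the characteristic polynomial is λ² − (3)λ + (2) with roots 2 and 1.
Eigenvectors give P = [[3, −2], [1, −1]] with P⁻¹ = [[1, −2], [1, −3]], and M = P·diag(2, 1)·P⁻¹.
Then M^6 = P·diag(64, 1)·P⁻¹ = [[192, −2], [64, −1]] · [[1, −2], [1, −3]] = [[190, −378], [63, −125]].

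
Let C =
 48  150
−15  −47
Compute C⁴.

[[666, 1950], [−195, −569]]

tr C = 1 and det C = −6, so the characteristic polynomial is λ² − (1)λ + (−6) with roots −2 and 3.
Eigenvectors give P = [[−3, 10], [1, −3]] with P⁻¹ = [[3, 10], [1, 3]], and C = P·diag(−2, 3)·P⁻¹.
Then C⁴ = P·diag(16, 81)·P⁻¹ = [[−48, 810], [16, −243]] · [[3, 10], [1, 3]] = [[666, 1950], [−195, −569]].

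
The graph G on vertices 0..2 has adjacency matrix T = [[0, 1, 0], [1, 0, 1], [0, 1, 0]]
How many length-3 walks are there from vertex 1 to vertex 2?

The number of length-3 walks from vertex 1 to vertex 2 is entry (1,2) of T^3, where T is the adjacency matrix.
T^2 = [[1, 0, 1], [0, 2, 0], [1, 0, 1]]
T^3 = [[0, 2, 0], [2, 0, 2], [0, 2, 0]]

2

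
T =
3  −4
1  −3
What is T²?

[[5, 0], [0, 5]]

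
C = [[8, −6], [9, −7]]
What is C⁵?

[[98, −66], [99, −67]]

tr C = 1 and det C = −2, so the characteristic polynomial is λ² − (1)λ + (−2) with roots 2 and −1.
Eigenvectors give P = [[1, −2], [1, −3]] with P⁻¹ = [[3, −2], [1, −1]], and C = P·diag(2, −1)·P⁻¹.
Then C⁵ = P·diag(32, −1)·P⁻¹ = [[32, 2], [32, 3]] · [[3, −2], [1, −1]] = [[98, −66], [99, −67]].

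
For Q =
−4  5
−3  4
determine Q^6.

Q² = I (check: tr Q = 0 and det Q = −1), so Q^6 = I since 6 is even.

[[1, 0], [0, 1]]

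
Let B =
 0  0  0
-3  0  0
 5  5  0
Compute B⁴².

B is strictly triangular, hence nilpotent: B³ = 0, so B⁴² = 0.

[[0, 0, 0], [0, 0, 0], [0, 0, 0]]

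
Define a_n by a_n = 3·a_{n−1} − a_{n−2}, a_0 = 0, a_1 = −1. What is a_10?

−6765

With companion matrix T = [[3, −1], [1, 0]], [a_n, a_{n−1}]ᵀ = T·[a_{n−1}, a_{n−2}]ᵀ, so [a_10, a_9]ᵀ = T⁹·[a_1, a_0]ᵀ.
T⁹ = [[6765, −2584], [2584, −987]], giving [a_10, a_9]ᵀ = [[−6765], [−2584]].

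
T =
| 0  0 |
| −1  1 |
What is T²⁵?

[[0, 0], [−1, 1]]

T² = T (a projection; rank 1, trace 1), so T²⁵ = T.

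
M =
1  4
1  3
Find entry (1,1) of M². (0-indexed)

13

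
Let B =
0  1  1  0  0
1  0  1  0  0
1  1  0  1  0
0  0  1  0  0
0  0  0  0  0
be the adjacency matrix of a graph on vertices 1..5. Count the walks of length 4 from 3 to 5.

0

The number of length-4 walks from vertex 3 to vertex 5 is entry (3,5) of B^4, where B is the adjacency matrix.
B^2 = [[2, 1, 1, 1, 0], [1, 2, 1, 1, 0], [1, 1, 3, 0, 0], [1, 1, 0, 1, 0], [0, 0, 0, 0, 0]]
B^3 = [[2, 3, 4, 1, 0], [3, 2, 4, 1, 0], [4, 4, 2, 3, 0], [1, 1, 3, 0, 0], [0, 0, 0, 0, 0]]
B^4 = [[7, 6, 6, 4, 0], [6, 7, 6, 4, 0], [6, 6, 11, 2, 0], [4, 4, 2, 3, 0], [0, 0, 0, 0, 0]]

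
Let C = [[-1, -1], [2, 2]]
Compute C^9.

C² = C (a projection; rank 1, trace 1), so C^9 = C.

[[-1, -1], [2, 2]]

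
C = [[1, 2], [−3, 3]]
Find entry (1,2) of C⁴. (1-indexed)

−16

C² = [[−5, 8], [−12, 3]]
C³ = [[−29, 14], [−21, −15]]
C⁴ = [[−71, −16], [24, −87]]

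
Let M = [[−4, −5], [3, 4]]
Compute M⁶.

M² = I (check: tr M = 0 and det M = −1), so M⁶ = I since 6 is even.

[[1, 0], [0, 1]]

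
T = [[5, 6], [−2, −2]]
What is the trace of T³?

9

tr T = 3 and det T = 2, so the characteristic polynomial is λ² − (3)λ + (2) with roots 1 and 2.
Eigenvectors give P = [[3, 2], [−2, −1]] with P⁻¹ = [[−1, −2], [2, 3]], and T = P·diag(1, 2)·P⁻¹.
Then T³ = P·diag(1, 8)·P⁻¹ = [[3, 16], [−2, −8]] · [[−1, −2], [2, 3]] = [[29, 42], [−14, −20]].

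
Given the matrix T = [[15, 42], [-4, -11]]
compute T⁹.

[[137775, 413322], [-39364, -118091]]

tr T = 4 and det T = 3, so the characteristic polynomial is λ² − (4)λ + (3) with roots 1 and 3.
Eigenvectors give P = [[-3, 7], [1, -2]] with P⁻¹ = [[2, 7], [1, 3]], and T = P·diag(1, 3)·P⁻¹.
Then T⁹ = P·diag(1, 19683)·P⁻¹ = [[-3, 137781], [1, -39366]] · [[2, 7], [1, 3]] = [[137775, 413322], [-39364, -118091]].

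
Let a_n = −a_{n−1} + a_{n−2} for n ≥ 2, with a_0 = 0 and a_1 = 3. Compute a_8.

−63

With companion matrix T = [[−1, 1], [1, 0]], [a_n, a_{n−1}]ᵀ = T·[a_{n−1}, a_{n−2}]ᵀ, so [a_8, a_7]ᵀ = T^7·[a_1, a_0]ᵀ.
T^7 = [[−21, 13], [13, −8]], giving [a_8, a_7]ᵀ = [[−63], [39]].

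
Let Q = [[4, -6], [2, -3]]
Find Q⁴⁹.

[[4, -6], [2, -3]]

Q² = Q (a projection; rank 1, trace 1), so Q⁴⁹ = Q.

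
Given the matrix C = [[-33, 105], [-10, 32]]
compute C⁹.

tr C = -1 and det C = -6, so the characteristic polynomial is λ² − (-1)λ + (-6) with roots 2 and -3.
Eigenvectors give P = [[3, 7], [1, 2]] with P⁻¹ = [[-2, 7], [1, -3]], and C = P·diag(2, -3)·P⁻¹.
Then C⁹ = P·diag(512, -19683)·P⁻¹ = [[1536, -137781], [512, -39366]] · [[-2, 7], [1, -3]] = [[-140853, 424095], [-40390, 121682]].

[[-140853, 424095], [-40390, 121682]]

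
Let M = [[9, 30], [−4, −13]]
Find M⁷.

[[10929, 32790], [−4372, −13117]]

tr M = −4 and det M = 3, so the characteristic polynomial is λ² − (−4)λ + (3) with roots −1 and −3.
Eigenvectors give P = [[3, 5], [−1, −2]] with P⁻¹ = [[2, 5], [−1, −3]], and M = P·diag(−1, −3)·P⁻¹.
Then M⁷ = P·diag(−1, −2187)·P⁻¹ = [[−3, −10935], [1, 4374]] · [[2, 5], [−1, −3]] = [[10929, 32790], [−4372, −13117]].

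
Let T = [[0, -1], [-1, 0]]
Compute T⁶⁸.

T² = I (check: tr T = 0 and det T = -1), so T⁶⁸ = I since 68 is even.

[[1, 0], [0, 1]]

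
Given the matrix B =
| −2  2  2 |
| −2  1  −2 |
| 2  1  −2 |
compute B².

[[4, 0, −12], [−2, −5, −2], [−10, 3, 6]]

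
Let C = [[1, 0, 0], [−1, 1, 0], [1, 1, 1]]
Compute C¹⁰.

[[1, 0, 0], [−10, 1, 0], [−35, 10, 1]]

C = I + N where N = [[0, 0, 0], [−1, 0, 0], [1, 1, 0]] is strictly lower-triangular, so N³ = 0.
(I + N)¹⁰ = I + 10·N + 45·N² = [[1, 0, 0], [−10, 1, 0], [−35, 10, 1]].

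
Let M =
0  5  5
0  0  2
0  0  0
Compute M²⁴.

[[0, 0, 0], [0, 0, 0], [0, 0, 0]]

M is strictly triangular, hence nilpotent: M³ = 0, so M²⁴ = 0.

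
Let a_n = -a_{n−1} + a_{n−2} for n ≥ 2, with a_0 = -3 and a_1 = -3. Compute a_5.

-6

With companion matrix T = [[-1, 1], [1, 0]], [a_n, a_{n−1}]ᵀ = T·[a_{n−1}, a_{n−2}]ᵀ, so [a_5, a_4]ᵀ = T⁴·[a_1, a_0]ᵀ.
T⁴ = [[5, -3], [-3, 2]], giving [a_5, a_4]ᵀ = [[-6], [3]].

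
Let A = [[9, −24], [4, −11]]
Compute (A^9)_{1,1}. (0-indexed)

tr A = −2 and det A = −3, so the characteristic polynomial is λ² − (−2)λ + (−3) with roots 1 and −3.
Eigenvectors give P = [[−3, 2], [−1, 1]] with P⁻¹ = [[−1, 2], [−1, 3]], and A = P·diag(1, −3)·P⁻¹.
Then A^9 = P·diag(1, −19683)·P⁻¹ = [[−3, −39366], [−1, −19683]] · [[−1, 2], [−1, 3]] = [[39369, −118104], [19684, −59051]].

−59051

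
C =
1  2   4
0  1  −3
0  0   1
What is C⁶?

[[1, 12, −66], [0, 1, −18], [0, 0, 1]]

C = I + N where N = [[0, 2, 4], [0, 0, −3], [0, 0, 0]] is strictly upper-triangular, so N³ = 0.
(I + N)⁶ = I + 6·N + 15·N² = [[1, 12, −66], [0, 1, −18], [0, 0, 1]].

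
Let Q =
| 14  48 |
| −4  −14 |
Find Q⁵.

tr Q = 0 and det Q = −4, so the characteristic polynomial is λ² − (0)λ + (−4) with roots −2 and 2.
Eigenvectors give P = [[−3, 4], [1, −1]] with P⁻¹ = [[1, 4], [1, 3]], and Q = P·diag(−2, 2)·P⁻¹.
Then Q⁵ = P·diag(−32, 32)·P⁻¹ = [[96, 128], [−32, −32]] · [[1, 4], [1, 3]] = [[224, 768], [−64, −224]].

[[224, 768], [−64, −224]]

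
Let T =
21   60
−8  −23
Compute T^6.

[[−3639, −10920], [1456, 4369]]

tr T = −2 and det T = −3, so the characteristic polynomial is λ² − (−2)λ + (−3) with roots 1 and −3.
Eigenvectors give P = [[3, 5], [−1, −2]] with P⁻¹ = [[2, 5], [−1, −3]], and T = P·diag(1, −3)·P⁻¹.
Then T^6 = P·diag(1, 729)·P⁻¹ = [[3, 3645], [−1, −1458]] · [[2, 5], [−1, −3]] = [[−3639, −10920], [1456, 4369]].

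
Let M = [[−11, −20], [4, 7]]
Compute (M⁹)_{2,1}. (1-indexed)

39364

tr M = −4 and det M = 3, so the characteristic polynomial is λ² − (−4)λ + (3) with roots −1 and −3.
Eigenvectors give P = [[−2, −5], [1, 2]] with P⁻¹ = [[2, 5], [−1, −2]], and M = P·diag(−1, −3)·P⁻¹.
Then M⁹ = P·diag(−1, −19683)·P⁻¹ = [[2, 98415], [−1, −39366]] · [[2, 5], [−1, −2]] = [[−98411, −196820], [39364, 78727]].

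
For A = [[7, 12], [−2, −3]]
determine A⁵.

tr A = 4 and det A = 3, so the characteristic polynomial is λ² − (4)λ + (3) with roots 3 and 1.
Eigenvectors give P = [[3, 2], [−1, −1]] with P⁻¹ = [[1, 2], [−1, −3]], and A = P·diag(3, 1)·P⁻¹.
Then A⁵ = P·diag(243, 1)·P⁻¹ = [[729, 2], [−243, −1]] · [[1, 2], [−1, −3]] = [[727, 1452], [−242, −483]].

[[727, 1452], [−242, −483]]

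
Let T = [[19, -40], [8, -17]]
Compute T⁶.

[[3641, -7280], [1456, -2911]]

tr T = 2 and det T = -3, so the characteristic polynomial is λ² − (2)λ + (-3) with roots 3 and -1.
Eigenvectors give P = [[5, 2], [2, 1]] with P⁻¹ = [[1, -2], [-2, 5]], and T = P·diag(3, -1)·P⁻¹.
Then T⁶ = P·diag(729, 1)·P⁻¹ = [[3645, 2], [1458, 1]] · [[1, -2], [-2, 5]] = [[3641, -7280], [1456, -2911]].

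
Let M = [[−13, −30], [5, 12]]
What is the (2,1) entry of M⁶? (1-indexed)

tr M = −1 and det M = −6, so the characteristic polynomial is λ² − (−1)λ + (−6) with roots 2 and −3.
Eigenvectors give P = [[−2, 3], [1, −1]] with P⁻¹ = [[1, 3], [1, 2]], and M = P·diag(2, −3)·P⁻¹.
Then M⁶ = P·diag(64, 729)·P⁻¹ = [[−128, 2187], [64, −729]] · [[1, 3], [1, 2]] = [[2059, 3990], [−665, −1266]].

−665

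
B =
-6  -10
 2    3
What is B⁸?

[[1276, 2550], [-510, -1019]]

tr B = -3 and det B = 2, so the characteristic polynomial is λ² − (-3)λ + (2) with roots -1 and -2.
Eigenvectors give P = [[-2, 5], [1, -2]] with P⁻¹ = [[2, 5], [1, 2]], and B = P·diag(-1, -2)·P⁻¹.
Then B⁸ = P·diag(1, 256)·P⁻¹ = [[-2, 1280], [1, -512]] · [[2, 5], [1, 2]] = [[1276, 2550], [-510, -1019]].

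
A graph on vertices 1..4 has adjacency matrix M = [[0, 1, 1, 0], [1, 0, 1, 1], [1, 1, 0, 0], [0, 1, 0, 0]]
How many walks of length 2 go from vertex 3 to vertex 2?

The number of length-2 walks from vertex 3 to vertex 2 is entry (3,2) of M², where M is the adjacency matrix.
M² = [[2, 1, 1, 1], [1, 3, 1, 0], [1, 1, 2, 1], [1, 0, 1, 1]]

1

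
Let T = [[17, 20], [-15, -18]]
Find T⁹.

tr T = -1 and det T = -6, so the characteristic polynomial is λ² − (-1)λ + (-6) with roots 2 and -3.
Eigenvectors give P = [[4, -1], [-3, 1]] with P⁻¹ = [[1, 1], [3, 4]], and T = P·diag(2, -3)·P⁻¹.
Then T⁹ = P·diag(512, -19683)·P⁻¹ = [[2048, 19683], [-1536, -19683]] · [[1, 1], [3, 4]] = [[61097, 80780], [-60585, -80268]].

[[61097, 80780], [-60585, -80268]]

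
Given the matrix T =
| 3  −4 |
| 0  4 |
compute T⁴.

[[81, −700], [0, 256]]

T² = [[9, −28], [0, 16]]
T³ = [[27, −148], [0, 64]]
T⁴ = [[81, −700], [0, 256]]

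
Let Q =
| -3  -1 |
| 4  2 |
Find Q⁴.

Q² = [[5, 1], [-4, 0]]
Q³ = [[-11, -3], [12, 4]]
Q⁴ = [[21, 5], [-20, -4]]

[[21, 5], [-20, -4]]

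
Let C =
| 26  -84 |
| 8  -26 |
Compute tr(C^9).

tr C = 0 and det C = -4, so the characteristic polynomial is λ² − (0)λ + (-4) with roots 2 and -2.
Eigenvectors give P = [[7, -3], [2, -1]] with P⁻¹ = [[1, -3], [2, -7]], and C = P·diag(2, -2)·P⁻¹.
Then C^9 = P·diag(512, -512)·P⁻¹ = [[3584, 1536], [1024, 512]] · [[1, -3], [2, -7]] = [[6656, -21504], [2048, -6656]].

0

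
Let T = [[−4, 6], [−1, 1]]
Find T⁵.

[[−94, 186], [−31, 61]]

tr T = −3 and det T = 2, so the characteristic polynomial is λ² − (−3)λ + (2) with roots −1 and −2.
Eigenvectors give P = [[2, 3], [1, 1]] with P⁻¹ = [[−1, 3], [1, −2]], and T = P·diag(−1, −2)·P⁻¹.
Then T⁵ = P·diag(−1, −32)·P⁻¹ = [[−2, −96], [−1, −32]] · [[−1, 3], [1, −2]] = [[−94, 186], [−31, 61]].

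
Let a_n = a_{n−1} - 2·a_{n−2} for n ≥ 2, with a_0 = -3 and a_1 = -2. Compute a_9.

With companion matrix T = [[1, -2], [1, 0]], [a_n, a_{n−1}]ᵀ = T·[a_{n−1}, a_{n−2}]ᵀ, so [a_9, a_8]ᵀ = T⁸·[a_1, a_0]ᵀ.
T⁸ = [[-17, 6], [-3, -14]], giving [a_9, a_8]ᵀ = [[16], [48]].

16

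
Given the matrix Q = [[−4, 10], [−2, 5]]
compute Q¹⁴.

Q² = Q (a projection; rank 1, trace 1), so Q¹⁴ = Q.

[[−4, 10], [−2, 5]]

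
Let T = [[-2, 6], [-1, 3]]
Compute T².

[[-2, 6], [-1, 3]]

T² = T (a projection; rank 1, trace 1), so T² = T.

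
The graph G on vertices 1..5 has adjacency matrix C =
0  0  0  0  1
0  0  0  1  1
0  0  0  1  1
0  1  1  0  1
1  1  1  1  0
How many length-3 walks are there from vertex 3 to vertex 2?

2

The number of length-3 walks from vertex 3 to vertex 2 is entry (3,2) of C^3, where C is the adjacency matrix.
C^2 = [[1, 1, 1, 1, 0], [1, 2, 2, 1, 1], [1, 2, 2, 1, 1], [1, 1, 1, 3, 2], [0, 1, 1, 2, 4]]
C^3 = [[0, 1, 1, 2, 4], [1, 2, 2, 5, 6], [1, 2, 2, 5, 6], [2, 5, 5, 4, 6], [4, 6, 6, 6, 4]]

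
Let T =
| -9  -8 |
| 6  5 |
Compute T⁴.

tr T = -4 and det T = 3, so the characteristic polynomial is λ² − (-4)λ + (3) with roots -1 and -3.
Eigenvectors give P = [[-1, 4], [1, -3]] with P⁻¹ = [[3, 4], [1, 1]], and T = P·diag(-1, -3)·P⁻¹.
Then T⁴ = P·diag(1, 81)·P⁻¹ = [[-1, 324], [1, -243]] · [[3, 4], [1, 1]] = [[321, 320], [-240, -239]].

[[321, 320], [-240, -239]]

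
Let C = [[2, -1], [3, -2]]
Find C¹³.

[[2, -1], [3, -2]]

C² = I (check: tr C = 0 and det C = -1), so C¹³ = C since 13 is odd.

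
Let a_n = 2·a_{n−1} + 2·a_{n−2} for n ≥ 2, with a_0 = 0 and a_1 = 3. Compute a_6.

With companion matrix A = [[2, 2], [1, 0]], [a_n, a_{n−1}]ᵀ = A·[a_{n−1}, a_{n−2}]ᵀ, so [a_6, a_5]ᵀ = A^5·[a_1, a_0]ᵀ.
A^5 = [[120, 88], [44, 32]], giving [a_6, a_5]ᵀ = [[360], [132]].

360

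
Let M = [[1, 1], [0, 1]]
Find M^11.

M = I + N where N = [[0, 1], [0, 0]] is strictly upper-triangular, so N^2 = 0.
(I + N)^11 = I + 11·N = [[1, 11], [0, 1]].

[[1, 11], [0, 1]]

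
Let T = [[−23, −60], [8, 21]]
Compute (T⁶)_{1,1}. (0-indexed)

tr T = −2 and det T = −3, so the characteristic polynomial is λ² − (−2)λ + (−3) with roots −3 and 1.
Eigenvectors give P = [[−3, −5], [1, 2]] with P⁻¹ = [[−2, −5], [1, 3]], and T = P·diag(−3, 1)·P⁻¹.
Then T⁶ = P·diag(729, 1)·P⁻¹ = [[−2187, −5], [729, 2]] · [[−2, −5], [1, 3]] = [[4369, 10920], [−1456, −3639]].

−3639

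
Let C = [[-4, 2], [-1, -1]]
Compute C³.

tr C = -5 and det C = 6, so the characteristic polynomial is λ² − (-5)λ + (6) with roots -3 and -2.
Eigenvectors give P = [[2, 1], [1, 1]] with P⁻¹ = [[1, -1], [-1, 2]], and C = P·diag(-3, -2)·P⁻¹.
Then C³ = P·diag(-27, -8)·P⁻¹ = [[-54, -8], [-27, -8]] · [[1, -1], [-1, 2]] = [[-46, 38], [-19, 11]].

[[-46, 38], [-19, 11]]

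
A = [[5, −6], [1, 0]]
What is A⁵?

[[665, −1266], [211, −390]]

tr A = 5 and det A = 6, so the characteristic polynomial is λ² − (5)λ + (6) with roots 2 and 3.
Eigenvectors give P = [[2, 3], [1, 1]] with P⁻¹ = [[−1, 3], [1, −2]], and A = P·diag(2, 3)·P⁻¹.
Then A⁵ = P·diag(32, 243)·P⁻¹ = [[64, 729], [32, 243]] · [[−1, 3], [1, −2]] = [[665, −1266], [211, −390]].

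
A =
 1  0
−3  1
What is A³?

[[1, 0], [−9, 1]]

A = I + N where N = [[0, 0], [−3, 0]] is strictly lower-triangular, so N² = 0.
(I + N)³ = I + 3·N = [[1, 0], [−9, 1]].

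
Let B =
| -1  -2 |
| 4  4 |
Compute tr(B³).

-9

B² = [[-7, -6], [12, 8]]
B³ = [[-17, -10], [20, 8]]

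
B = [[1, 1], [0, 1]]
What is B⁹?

[[1, 9], [0, 1]]

B = I + N where N = [[0, 1], [0, 0]] is strictly upper-triangular, so N² = 0.
(I + N)⁹ = I + 9·N = [[1, 9], [0, 1]].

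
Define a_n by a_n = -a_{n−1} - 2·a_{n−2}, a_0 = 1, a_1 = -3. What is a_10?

With companion matrix M = [[-1, -2], [1, 0]], [a_n, a_{n−1}]ᵀ = M·[a_{n−1}, a_{n−2}]ᵀ, so [a_10, a_9]ᵀ = M^9·[a_1, a_0]ᵀ.
M^9 = [[11, 34], [-17, -6]], giving [a_10, a_9]ᵀ = [[1], [45]].

1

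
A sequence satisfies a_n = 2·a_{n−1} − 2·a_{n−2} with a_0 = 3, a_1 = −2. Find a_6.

With companion matrix T = [[2, −2], [1, 0]], [a_n, a_{n−1}]ᵀ = T·[a_{n−1}, a_{n−2}]ᵀ, so [a_6, a_5]ᵀ = T^5·[a_1, a_0]ᵀ.
T^5 = [[−8, 8], [−4, 0]], giving [a_6, a_5]ᵀ = [[40], [8]].

40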